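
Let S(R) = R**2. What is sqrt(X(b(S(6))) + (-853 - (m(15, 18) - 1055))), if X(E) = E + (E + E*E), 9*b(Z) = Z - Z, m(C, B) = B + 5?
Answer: sqrt(179) ≈ 13.379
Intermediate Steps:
m(C, B) = 5 + B
b(Z) = 0 (b(Z) = (Z - Z)/9 = (1/9)*0 = 0)
X(E) = E**2 + 2*E (X(E) = E + (E + E**2) = E**2 + 2*E)
sqrt(X(b(S(6))) + (-853 - (m(15, 18) - 1055))) = sqrt(0*(2 + 0) + (-853 - ((5 + 18) - 1055))) = sqrt(0*2 + (-853 - (23 - 1055))) = sqrt(0 + (-853 - 1*(-1032))) = sqrt(0 + (-853 + 1032)) = sqrt(0 + 179) = sqrt(179)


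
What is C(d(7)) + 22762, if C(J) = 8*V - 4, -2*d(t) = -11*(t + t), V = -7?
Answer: 22702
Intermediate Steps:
d(t) = 11*t (d(t) = -(-11)*(t + t)/2 = -(-11)*2*t/2 = -(-11)*t = 11*t)
C(J) = -60 (C(J) = 8*(-7) - 4 = -56 - 4 = -60)
C(d(7)) + 22762 = -60 + 22762 = 22702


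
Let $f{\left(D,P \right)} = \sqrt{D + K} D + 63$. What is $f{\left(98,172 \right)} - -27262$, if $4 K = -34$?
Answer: $27325 + 49 \sqrt{358} \approx 28252.0$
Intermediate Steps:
$K = - \frac{17}{2}$ ($K = \frac{1}{4} \left(-34\right) = - \frac{17}{2} \approx -8.5$)
$f{\left(D,P \right)} = 63 + D \sqrt{- \frac{17}{2} + D}$ ($f{\left(D,P \right)} = \sqrt{D - \frac{17}{2}} D + 63 = \sqrt{- \frac{17}{2} + D} D + 63 = D \sqrt{- \frac{17}{2} + D} + 63 = 63 + D \sqrt{- \frac{17}{2} + D}$)
$f{\left(98,172 \right)} - -27262 = \left(63 + \frac{1}{2} \cdot 98 \sqrt{-34 + 4 \cdot 98}\right) - -27262 = \left(63 + \frac{1}{2} \cdot 98 \sqrt{-34 + 392}\right) + 27262 = \left(63 + \frac{1}{2} \cdot 98 \sqrt{358}\right) + 27262 = \left(63 + 49 \sqrt{358}\right) + 27262 = 27325 + 49 \sqrt{358}$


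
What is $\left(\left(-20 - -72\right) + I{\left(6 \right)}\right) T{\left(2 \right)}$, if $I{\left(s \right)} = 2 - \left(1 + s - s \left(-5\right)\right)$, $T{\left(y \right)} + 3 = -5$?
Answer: $-136$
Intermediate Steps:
$T{\left(y \right)} = -8$ ($T{\left(y \right)} = -3 - 5 = -8$)
$I{\left(s \right)} = 1 - 6 s$ ($I{\left(s \right)} = 2 - \left(1 + 6 s\right) = 1 - 6 s$)
$\left(\left(-20 - -72\right) + I{\left(6 \right)}\right) T{\left(2 \right)} = \left(\left(-20 - -72\right) + \left(1 - 36\right)\right) \left(-8\right) = \left(\left(-20 + 72\right) + \left(1 - 36\right)\right) \left(-8\right) = \left(52 - 35\right) \left(-8\right) = 17 \left(-8\right) = -136$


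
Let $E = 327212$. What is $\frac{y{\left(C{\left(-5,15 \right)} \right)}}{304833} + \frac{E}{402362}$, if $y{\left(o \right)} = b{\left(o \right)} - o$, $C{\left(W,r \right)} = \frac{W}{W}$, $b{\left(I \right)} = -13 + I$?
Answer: $\frac{49869892445}{61326607773} \approx 0.81318$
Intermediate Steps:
$C{\left(W,r \right)} = 1$
$y{\left(o \right)} = -13$ ($y{\left(o \right)} = \left(-13 + o\right) - o = -13$)
$\frac{y{\left(C{\left(-5,15 \right)} \right)}}{304833} + \frac{E}{402362} = - \frac{13}{304833} + \frac{327212}{402362} = \left(-13\right) \frac{1}{304833} + 327212 \cdot \frac{1}{402362} = - \frac{13}{304833} + \frac{163606}{201181} = \frac{49869892445}{61326607773}$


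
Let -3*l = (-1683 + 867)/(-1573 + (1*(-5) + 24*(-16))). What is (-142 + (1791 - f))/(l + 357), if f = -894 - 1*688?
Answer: 3169611/350081 ≈ 9.0539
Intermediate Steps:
f = -1582 (f = -894 - 688 = -1582)
l = -136/981 (l = -(-1683 + 867)/(3*(-1573 + (1*(-5) + 24*(-16)))) = -(-272)/(-1573 + (-5 - 384)) = -(-272)/(-1573 - 389) = -(-272)/(-1962) = -(-272)*(-1)/1962 = -⅓*136/327 = -136/981 ≈ -0.13863)
(-142 + (1791 - f))/(l + 357) = (-142 + (1791 - 1*(-1582)))/(-136/981 + 357) = (-142 + (1791 + 1582))/(350081/981) = (-142 + 3373)*(981/350081) = 3231*(981/350081) = 3169611/350081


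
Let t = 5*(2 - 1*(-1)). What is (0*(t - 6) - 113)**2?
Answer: 12769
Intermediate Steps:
t = 15 (t = 5*(2 + 1) = 5*3 = 15)
(0*(t - 6) - 113)**2 = (0*(15 - 6) - 113)**2 = (0*9 - 113)**2 = (0 - 113)**2 = (-113)**2 = 12769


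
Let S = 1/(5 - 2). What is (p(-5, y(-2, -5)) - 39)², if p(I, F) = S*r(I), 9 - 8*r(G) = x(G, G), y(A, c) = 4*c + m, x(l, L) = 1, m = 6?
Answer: 13456/9 ≈ 1495.1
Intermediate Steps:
S = ⅓ (S = 1/3 = ⅓ ≈ 0.33333)
y(A, c) = 6 + 4*c (y(A, c) = 4*c + 6 = 6 + 4*c)
r(G) = 1 (r(G) = 9/8 - ⅛*1 = 9/8 - ⅛ = 1)
p(I, F) = ⅓ (p(I, F) = (⅓)*1 = ⅓)
(p(-5, y(-2, -5)) - 39)² = (⅓ - 39)² = (-116/3)² = 13456/9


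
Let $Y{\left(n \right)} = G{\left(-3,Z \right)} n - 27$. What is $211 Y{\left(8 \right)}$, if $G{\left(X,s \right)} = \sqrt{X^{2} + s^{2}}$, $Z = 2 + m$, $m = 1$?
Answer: $-5697 + 5064 \sqrt{2} \approx 1464.6$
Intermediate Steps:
$Z = 3$ ($Z = 2 + 1 = 3$)
$Y{\left(n \right)} = -27 + 3 n \sqrt{2}$ ($Y{\left(n \right)} = \sqrt{\left(-3\right)^{2} + 3^{2}} n - 27 = \sqrt{9 + 9} n - 27 = \sqrt{18} n - 27 = 3 \sqrt{2} n - 27 = 3 n \sqrt{2} - 27 = -27 + 3 n \sqrt{2}$)
$211 Y{\left(8 \right)} = 211 \left(-27 + 3 \cdot 8 \sqrt{2}\right) = 211 \left(-27 + 24 \sqrt{2}\right) = -5697 + 5064 \sqrt{2}$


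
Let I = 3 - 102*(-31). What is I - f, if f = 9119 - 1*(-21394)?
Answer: -27348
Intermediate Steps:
I = 3165 (I = 3 + 3162 = 3165)
f = 30513 (f = 9119 + 21394 = 30513)
I - f = 3165 - 1*30513 = 3165 - 30513 = -27348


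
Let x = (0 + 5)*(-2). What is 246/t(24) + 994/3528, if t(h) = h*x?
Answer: -1873/2520 ≈ -0.74325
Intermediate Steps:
x = -10 (x = 5*(-2) = -10)
t(h) = -10*h (t(h) = h*(-10) = -10*h)
246/t(24) + 994/3528 = 246/((-10*24)) + 994/3528 = 246/(-240) + 994*(1/3528) = 246*(-1/240) + 71/252 = -41/40 + 71/252 = -1873/2520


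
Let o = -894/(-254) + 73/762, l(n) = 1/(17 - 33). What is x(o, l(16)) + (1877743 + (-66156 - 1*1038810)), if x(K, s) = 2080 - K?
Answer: 590438279/762 ≈ 7.7485e+5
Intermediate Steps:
l(n) = -1/16 (l(n) = 1/(-16) = -1/16)
o = 2755/762 (o = -894*(-1/254) + 73*(1/762) = 447/127 + 73/762 = 2755/762 ≈ 3.6155)
x(o, l(16)) + (1877743 + (-66156 - 1*1038810)) = (2080 - 1*2755/762) + (1877743 + (-66156 - 1*1038810)) = (2080 - 2755/762) + (1877743 + (-66156 - 1038810)) = 1582205/762 + (1877743 - 1104966) = 1582205/762 + 772777 = 590438279/762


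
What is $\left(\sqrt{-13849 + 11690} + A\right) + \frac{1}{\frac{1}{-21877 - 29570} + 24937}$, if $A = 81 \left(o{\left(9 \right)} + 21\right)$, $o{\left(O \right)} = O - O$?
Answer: $\frac{2182270509885}{1282933838} + i \sqrt{2159} \approx 1701.0 + 46.465 i$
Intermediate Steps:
$o{\left(O \right)} = 0$
$A = 1701$ ($A = 81 \left(0 + 21\right) = 81 \cdot 21 = 1701$)
$\left(\sqrt{-13849 + 11690} + A\right) + \frac{1}{\frac{1}{-21877 - 29570} + 24937} = \left(\sqrt{-13849 + 11690} + 1701\right) + \frac{1}{\frac{1}{-21877 - 29570} + 24937} = \left(\sqrt{-2159} + 1701\right) + \frac{1}{\frac{1}{-51447} + 24937} = \left(i \sqrt{2159} + 1701\right) + \frac{1}{- \frac{1}{51447} + 24937} = \left(1701 + i \sqrt{2159}\right) + \frac{1}{\frac{1282933838}{51447}} = \left(1701 + i \sqrt{2159}\right) + \frac{51447}{1282933838} = \frac{2182270509885}{1282933838} + i \sqrt{2159}$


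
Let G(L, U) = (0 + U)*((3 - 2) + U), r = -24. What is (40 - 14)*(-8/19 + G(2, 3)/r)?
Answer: -455/19 ≈ -23.947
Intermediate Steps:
G(L, U) = U*(1 + U)
(40 - 14)*(-8/19 + G(2, 3)/r) = (40 - 14)*(-8/19 + (3*(1 + 3))/(-24)) = 26*(-8*1/19 + (3*4)*(-1/24)) = 26*(-8/19 + 12*(-1/24)) = 26*(-8/19 - ½) = 26*(-35/38) = -455/19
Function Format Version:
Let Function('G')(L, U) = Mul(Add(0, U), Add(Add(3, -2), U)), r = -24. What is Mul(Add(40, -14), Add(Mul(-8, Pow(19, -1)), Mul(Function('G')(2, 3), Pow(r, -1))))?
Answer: Rational(-455, 19) ≈ -23.947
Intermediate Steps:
Function('G')(L, U) = Mul(U, Add(1, U))
Mul(Add(40, -14), Add(Mul(-8, Pow(19, -1)), Mul(Function('G')(2, 3), Pow(r, -1)))) = Mul(Add(40, -14), Add(Mul(-8, Pow(19, -1)), Mul(Mul(3, Add(1, 3)), Pow(-24, -1)))) = Mul(26, Add(Mul(-8, Rational(1, 19)), Mul(Mul(3, 4), Rational(-1, 24)))) = Mul(26, Add(Rational(-8, 19), Mul(12, Rational(-1, 24)))) = Mul(26, Add(Rational(-8, 19), Rational(-1, 2))) = Mul(26, Rational(-35, 38)) = Rational(-455, 19)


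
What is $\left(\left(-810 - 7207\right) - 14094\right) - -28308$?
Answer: $6197$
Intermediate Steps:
$\left(\left(-810 - 7207\right) - 14094\right) - -28308 = \left(-8017 - 14094\right) + 28308 = -22111 + 28308 = 6197$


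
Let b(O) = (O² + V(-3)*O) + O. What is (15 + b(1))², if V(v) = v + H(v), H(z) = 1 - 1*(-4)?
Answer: 361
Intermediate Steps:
H(z) = 5 (H(z) = 1 + 4 = 5)
V(v) = 5 + v (V(v) = v + 5 = 5 + v)
b(O) = O² + 3*O (b(O) = (O² + (5 - 3)*O) + O = (O² + 2*O) + O = O² + 3*O)
(15 + b(1))² = (15 + 1*(3 + 1))² = (15 + 1*4)² = (15 + 4)² = 19² = 361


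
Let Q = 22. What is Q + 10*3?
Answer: 52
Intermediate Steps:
Q + 10*3 = 22 + 10*3 = 22 + 30 = 52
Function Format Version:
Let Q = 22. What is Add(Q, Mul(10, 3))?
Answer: 52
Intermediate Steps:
Add(Q, Mul(10, 3)) = Add(22, Mul(10, 3)) = Add(22, 30) = 52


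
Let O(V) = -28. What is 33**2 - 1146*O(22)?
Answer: 33177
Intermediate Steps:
33**2 - 1146*O(22) = 33**2 - 1146*(-28) = 1089 + 32088 = 33177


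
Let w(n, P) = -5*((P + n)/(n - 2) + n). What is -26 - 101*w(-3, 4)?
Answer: -1642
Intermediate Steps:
w(n, P) = -5*n - 5*(P + n)/(-2 + n) (w(n, P) = -5*((P + n)/(-2 + n) + n) = -5*(n + (P + n)/(-2 + n)) = -5*n - 5*(P + n)/(-2 + n))
-26 - 101*w(-3, 4) = -26 - 505*(-3 - 1*4 - 1*(-3)²)/(-2 - 3) = -26 - 505*(-3 - 4 - 1*9)/(-5) = -26 - 505*(-1)*(-3 - 4 - 9)/5 = -26 - 505*(-1)*(-16)/5 = -26 - 101*16 = -26 - 1616 = -1642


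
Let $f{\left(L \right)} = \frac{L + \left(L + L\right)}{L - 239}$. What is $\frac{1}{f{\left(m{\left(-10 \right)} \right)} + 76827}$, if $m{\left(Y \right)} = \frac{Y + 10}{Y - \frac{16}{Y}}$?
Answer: $\frac{1}{76827} \approx 1.3016 \cdot 10^{-5}$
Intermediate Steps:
$m{\left(Y \right)} = \frac{10 + Y}{Y - \frac{16}{Y}}$
$f{\left(L \right)} = \frac{3 L}{-239 + L}$ ($f{\left(L \right)} = \frac{L + 2 L}{-239 + L} = \frac{3 L}{-239 + L}$)
$\frac{1}{f{\left(m{\left(-10 \right)} \right)} + 76827} = \frac{1}{\frac{3 \left(- \frac{10 \left(10 - 10\right)}{-16 + \left(-10\right)^{2}}\right)}{-239 - \frac{10 \left(10 - 10\right)}{-16 + \left(-10\right)^{2}}} + 76827} = \frac{1}{\frac{3 \left(\left(-10\right) \frac{1}{-16 + 100} \cdot 0\right)}{-239 - 10 \frac{1}{-16 + 100} \cdot 0} + 76827} = \frac{1}{\frac{3 \left(\left(-10\right) \frac{1}{84} \cdot 0\right)}{-239 - 10 \cdot \frac{1}{84} \cdot 0} + 76827} = \frac{1}{\frac{3 \left(\left(-10\right) \frac{1}{84} \cdot 0\right)}{-239 - \frac{5}{42} \cdot 0} + 76827} = \frac{1}{3 \cdot 0 \frac{1}{-239 + 0} + 76827} = \frac{1}{3 \cdot 0 \frac{1}{-239} + 76827} = \frac{1}{3 \cdot 0 \left(- \frac{1}{239}\right) + 76827} = \frac{1}{0 + 76827} = \frac{1}{76827}$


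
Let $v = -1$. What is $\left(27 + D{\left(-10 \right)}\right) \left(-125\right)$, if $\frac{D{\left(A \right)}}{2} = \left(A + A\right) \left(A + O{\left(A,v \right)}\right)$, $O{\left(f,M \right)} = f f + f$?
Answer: $396625$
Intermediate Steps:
$O{\left(f,M \right)} = f + f^{2}$ ($O{\left(f,M \right)} = f^{2} + f = f + f^{2}$)
$D{\left(A \right)} = 4 A \left(A + A \left(1 + A\right)\right)$ ($D{\left(A \right)} = 2 \left(A + A\right) \left(A + A \left(1 + A\right)\right) = 2 \cdot 2 A \left(A + A \left(1 + A\right)\right) = 4 A \left(A + A \left(1 + A\right)\right)$)
$\left(27 + D{\left(-10 \right)}\right) \left(-125\right) = \left(27 + 4 \left(-10\right)^{2} \left(2 - 10\right)\right) \left(-125\right) = \left(27 + 4 \cdot 100 \left(-8\right)\right) \left(-125\right) = \left(27 - 3200\right) \left(-125\right) = \left(-3173\right) \left(-125\right) = 396625$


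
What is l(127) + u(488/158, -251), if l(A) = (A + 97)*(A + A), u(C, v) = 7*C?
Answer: 4496492/79 ≈ 56918.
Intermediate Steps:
l(A) = 2*A*(97 + A) (l(A) = (97 + A)*(2*A) = 2*A*(97 + A))
l(127) + u(488/158, -251) = 2*127*(97 + 127) + 7*(488/158) = 2*127*224 + 7*(488*(1/158)) = 56896 + 7*(244/79) = 56896 + 1708/79 = 4496492/79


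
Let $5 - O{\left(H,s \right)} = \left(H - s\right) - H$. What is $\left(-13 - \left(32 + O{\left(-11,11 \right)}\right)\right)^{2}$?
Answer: $3721$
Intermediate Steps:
$O{\left(H,s \right)} = 5 + s$ ($O{\left(H,s \right)} = 5 - \left(\left(H - s\right) - H\right) = 5 - - s = 5 + s$)
$\left(-13 - \left(32 + O{\left(-11,11 \right)}\right)\right)^{2} = \left(-13 - 48\right)^{2} = \left(-61\right)^{2} = 3721$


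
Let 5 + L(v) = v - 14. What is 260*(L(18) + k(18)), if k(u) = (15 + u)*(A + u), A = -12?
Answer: 51220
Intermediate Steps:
k(u) = (-12 + u)*(15 + u) (k(u) = (15 + u)*(-12 + u) = (-12 + u)*(15 + u))
L(v) = -19 + v (L(v) = -5 + (v - 14) = -5 + (-14 + v) = -19 + v)
260*(L(18) + k(18)) = 260*((-19 + 18) + (-180 + 18**2 + 3*18)) = 260*(-1 + (-180 + 324 + 54)) = 260*(-1 + 198) = 260*197 = 51220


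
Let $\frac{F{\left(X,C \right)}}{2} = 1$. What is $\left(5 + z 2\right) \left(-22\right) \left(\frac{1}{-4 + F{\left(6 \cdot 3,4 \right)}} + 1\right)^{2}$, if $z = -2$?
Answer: $- \frac{11}{2} \approx -5.5$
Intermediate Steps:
$F{\left(X,C \right)} = 2$ ($F{\left(X,C \right)} = 2 \cdot 1 = 2$)
$\left(5 + z 2\right) \left(-22\right) \left(\frac{1}{-4 + F{\left(6 \cdot 3,4 \right)}} + 1\right)^{2} = \left(5 - 4\right) \left(-22\right) \left(\frac{1}{-4 + 2} + 1\right)^{2} = \left(5 - 4\right) \left(-22\right) \left(\frac{1}{-2} + 1\right)^{2} = 1 \left(-22\right) \left(- \frac{1}{2} + 1\right)^{2} = - \frac{22}{4} = \left(-22\right) \frac{1}{4} = - \frac{11}{2}$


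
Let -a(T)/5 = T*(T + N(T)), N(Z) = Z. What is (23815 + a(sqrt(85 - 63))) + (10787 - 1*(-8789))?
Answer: 43171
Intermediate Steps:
a(T) = -10*T**2 (a(T) = -5*T*(T + T) = -5*T*2*T = -10*T**2)
(23815 + a(sqrt(85 - 63))) + (10787 - 1*(-8789)) = (23815 - 10*(sqrt(85 - 63))**2) + (10787 - 1*(-8789)) = (23815 - 10*(sqrt(22))**2) + (10787 + 8789) = (23815 - 10*22) + 19576 = (23815 - 220) + 19576 = 23595 + 19576 = 43171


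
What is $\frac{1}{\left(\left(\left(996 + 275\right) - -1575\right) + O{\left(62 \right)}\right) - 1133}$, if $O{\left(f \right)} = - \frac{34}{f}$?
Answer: $\frac{31}{53086} \approx 0.00058396$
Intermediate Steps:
$\frac{1}{\left(\left(\left(996 + 275\right) - -1575\right) + O{\left(62 \right)}\right) - 1133} = \frac{1}{\left(\left(\left(996 + 275\right) - -1575\right) - \frac{34}{62}\right) - 1133} = \frac{1}{\left(\left(1271 + 1575\right) - \frac{17}{31}\right) - 1133} = \frac{1}{\left(2846 - \frac{17}{31}\right) - 1133} = \frac{1}{\frac{88209}{31} - 1133} = \frac{1}{\frac{53086}{31}} = \frac{31}{53086}$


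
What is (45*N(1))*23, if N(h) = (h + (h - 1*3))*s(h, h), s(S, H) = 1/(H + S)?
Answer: -1035/2 ≈ -517.50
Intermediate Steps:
N(h) = (-3 + 2*h)/(2*h) (N(h) = (h + (h - 1*3))/(h + h) = (h + (h - 3))/((2*h)) = (h + (-3 + h))*(1/(2*h)) = (-3 + 2*h)*(1/(2*h)) = (-3 + 2*h)/(2*h))
(45*N(1))*23 = (45*((-3/2 + 1)/1))*23 = (45*(1*(-½)))*23 = (45*(-½))*23 = -45/2*23 = -1035/2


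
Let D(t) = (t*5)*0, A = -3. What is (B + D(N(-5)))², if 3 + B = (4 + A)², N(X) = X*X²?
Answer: 4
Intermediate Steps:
N(X) = X³
D(t) = 0 (D(t) = (5*t)*0 = 0)
B = -2 (B = -3 + (4 - 3)² = -3 + 1² = -3 + 1 = -2)
(B + D(N(-5)))² = (-2 + 0)² = (-2)² = 4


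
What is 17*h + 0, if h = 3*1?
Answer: 51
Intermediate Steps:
h = 3
17*h + 0 = 17*3 + 0 = 51 + 0 = 51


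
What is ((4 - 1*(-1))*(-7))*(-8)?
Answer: 280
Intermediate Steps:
((4 - 1*(-1))*(-7))*(-8) = ((4 + 1)*(-7))*(-8) = (5*(-7))*(-8) = -35*(-8) = 280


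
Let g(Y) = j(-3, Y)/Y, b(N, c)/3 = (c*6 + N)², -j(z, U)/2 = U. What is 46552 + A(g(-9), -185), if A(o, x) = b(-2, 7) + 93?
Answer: 51445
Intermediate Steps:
j(z, U) = -2*U
b(N, c) = 3*(N + 6*c)² (b(N, c) = 3*(c*6 + N)² = 3*(6*c + N)² = 3*(N + 6*c)²)
g(Y) = -2 (g(Y) = (-2*Y)/Y = -2)
A(o, x) = 4893 (A(o, x) = 3*(-2 + 6*7)² + 93 = 3*(-2 + 42)² + 93 = 3*40² + 93 = 3*1600 + 93 = 4800 + 93 = 4893)
46552 + A(g(-9), -185) = 46552 + 4893 = 51445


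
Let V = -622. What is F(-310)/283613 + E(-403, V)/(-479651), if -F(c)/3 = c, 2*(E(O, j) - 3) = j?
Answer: 533428234/136035259063 ≈ 0.0039212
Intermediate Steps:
E(O, j) = 3 + j/2
F(c) = -3*c
F(-310)/283613 + E(-403, V)/(-479651) = -3*(-310)/283613 + (3 + (1/2)*(-622))/(-479651) = 930*(1/283613) + (3 - 311)*(-1/479651) = 930/283613 - 308*(-1/479651) = 930/283613 + 308/479651 = 533428234/136035259063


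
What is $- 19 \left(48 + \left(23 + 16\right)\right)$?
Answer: $-1653$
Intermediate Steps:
$- 19 \left(48 + \left(23 + 16\right)\right) = - 19 \left(48 + 39\right) = \left(-19\right) 87 = -1653$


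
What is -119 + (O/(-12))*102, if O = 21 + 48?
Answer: -1411/2 ≈ -705.50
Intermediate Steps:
O = 69
-119 + (O/(-12))*102 = -119 + (69/(-12))*102 = -119 + (69*(-1/12))*102 = -119 - 23/4*102 = -119 - 1173/2 = -1411/2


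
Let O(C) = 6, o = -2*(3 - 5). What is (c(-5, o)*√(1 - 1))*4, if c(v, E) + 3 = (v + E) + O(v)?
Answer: 0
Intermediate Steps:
o = 4 (o = -2*(-2) = 4)
c(v, E) = 3 + E + v (c(v, E) = -3 + ((v + E) + 6) = -3 + ((E + v) + 6) = -3 + (6 + E + v) = 3 + E + v)
(c(-5, o)*√(1 - 1))*4 = ((3 + 4 - 5)*√(1 - 1))*4 = (2*√0)*4 = (2*0)*4 = 0*4 = 0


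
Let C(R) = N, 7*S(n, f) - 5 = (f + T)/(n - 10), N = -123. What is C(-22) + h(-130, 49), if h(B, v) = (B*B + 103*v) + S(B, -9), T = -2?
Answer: 21388231/980 ≈ 21825.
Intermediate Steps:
S(n, f) = 5/7 + (-2 + f)/(7*(-10 + n)) (S(n, f) = 5/7 + ((f - 2)/(n - 10))/7 = 5/7 + ((-2 + f)/(-10 + n))/7 = 5/7 + (-2 + f)/(7*(-10 + n)))
C(R) = -123
h(B, v) = B**2 + 103*v + (-61 + 5*B)/(7*(-10 + B)) (h(B, v) = (B*B + 103*v) + (-52 - 9 + 5*B)/(7*(-10 + B)) = (B**2 + 103*v) + (-61 + 5*B)/(7*(-10 + B)) = B**2 + 103*v + (-61 + 5*B)/(7*(-10 + B)))
C(-22) + h(-130, 49) = -123 + (-61 + 5*(-130) + 7*(-10 - 130)*((-130)**2 + 103*49))/(7*(-10 - 130)) = -123 + (1/7)*(-61 - 650 + 7*(-140)*(16900 + 5047))/(-140) = -123 + (1/7)*(-1/140)*(-61 - 650 + 7*(-140)*21947) = -123 + (1/7)*(-1/140)*(-61 - 650 - 21508060) = -123 + (1/7)*(-1/140)*(-21508771) = -123 + 21508771/980 = 21388231/980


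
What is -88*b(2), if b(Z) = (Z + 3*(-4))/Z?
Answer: 440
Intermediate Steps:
b(Z) = (-12 + Z)/Z (b(Z) = (Z - 12)/Z = (-12 + Z)/Z)
-88*b(2) = -88*(-12 + 2)/2 = -44*(-10) = -88*(-5) = 440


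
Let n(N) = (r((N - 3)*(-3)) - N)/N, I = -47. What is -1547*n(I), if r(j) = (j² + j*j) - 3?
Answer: 69683068/47 ≈ 1.4826e+6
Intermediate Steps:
r(j) = -3 + 2*j² (r(j) = (j² + j²) - 3 = 2*j² - 3 = -3 + 2*j²)
n(N) = (-3 - N + 2*(9 - 3*N)²)/N (n(N) = ((-3 + 2*((N - 3)*(-3))²) - N)/N = ((-3 + 2*((-3 + N)*(-3))²) - N)/N = ((-3 + 2*(9 - 3*N)²) - N)/N = (-3 - N + 2*(9 - 3*N)²)/N)
-1547*n(I) = -1547*(-3 - 1*(-47) + 18*(-3 - 47)²)/(-47) = -(-1547)*(-3 + 47 + 18*(-50)²)/47 = -(-1547)*(-3 + 47 + 18*2500)/47 = -(-1547)*(-3 + 47 + 45000)/47 = -(-1547)*45044/47 = -1547*(-45044/47) = 69683068/47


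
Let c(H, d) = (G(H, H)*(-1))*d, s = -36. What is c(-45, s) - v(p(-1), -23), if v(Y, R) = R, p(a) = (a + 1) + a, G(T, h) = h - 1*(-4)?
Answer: -1453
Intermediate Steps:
G(T, h) = 4 + h (G(T, h) = h + 4 = 4 + h)
p(a) = 1 + 2*a (p(a) = (1 + a) + a = 1 + 2*a)
c(H, d) = d*(-4 - H) (c(H, d) = ((4 + H)*(-1))*d = (-4 - H)*d = d*(-4 - H))
c(-45, s) - v(p(-1), -23) = -1*(-36)*(4 - 45) - 1*(-23) = -1*(-36)*(-41) + 23 = -1476 + 23 = -1453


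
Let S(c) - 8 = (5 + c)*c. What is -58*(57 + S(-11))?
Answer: -7598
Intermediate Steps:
S(c) = 8 + c*(5 + c) (S(c) = 8 + (5 + c)*c = 8 + c*(5 + c))
-58*(57 + S(-11)) = -58*(57 + (8 + (-11)² + 5*(-11))) = -58*(57 + (8 + 121 - 55)) = -58*(57 + 74) = -58*131 = -7598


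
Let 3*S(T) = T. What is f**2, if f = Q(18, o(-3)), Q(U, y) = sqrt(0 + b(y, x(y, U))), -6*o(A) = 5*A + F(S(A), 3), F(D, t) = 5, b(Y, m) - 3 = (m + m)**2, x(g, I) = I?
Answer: 1299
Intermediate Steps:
b(Y, m) = 3 + 4*m**2 (b(Y, m) = 3 + (m + m)**2 = 3 + (2*m)**2 = 3 + 4*m**2)
S(T) = T/3
o(A) = -5/6 - 5*A/6 (o(A) = -(5*A + 5)/6 = -(5 + 5*A)/6 = -5/6 - 5*A/6)
Q(U, y) = sqrt(3 + 4*U**2) (Q(U, y) = sqrt(0 + (3 + 4*U**2)) = sqrt(3 + 4*U**2))
f = sqrt(1299) (f = sqrt(3 + 4*18**2) = sqrt(3 + 4*324) = sqrt(3 + 1296) = sqrt(1299) ≈ 36.042)
f**2 = (sqrt(1299))**2 = 1299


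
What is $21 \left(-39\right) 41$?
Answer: $-33579$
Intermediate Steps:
$21 \left(-39\right) 41 = \left(-819\right) 41 = -33579$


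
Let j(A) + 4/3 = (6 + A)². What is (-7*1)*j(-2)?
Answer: -308/3 ≈ -102.67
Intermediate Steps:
j(A) = -4/3 + (6 + A)²
(-7*1)*j(-2) = (-7*1)*(-4/3 + (6 - 2)²) = -7*(-4/3 + 4²) = -7*(-4/3 + 16) = -7*44/3 = -308/3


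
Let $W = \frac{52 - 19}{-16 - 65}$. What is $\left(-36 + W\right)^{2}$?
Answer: $\frac{966289}{729} \approx 1325.5$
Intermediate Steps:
$W = - \frac{11}{27}$ ($W = \frac{33}{-81} = 33 \left(- \frac{1}{81}\right) = - \frac{11}{27} \approx -0.40741$)
$\left(-36 + W\right)^{2} = \left(-36 - \frac{11}{27}\right)^{2} = \left(- \frac{983}{27}\right)^{2} = \frac{966289}{729}$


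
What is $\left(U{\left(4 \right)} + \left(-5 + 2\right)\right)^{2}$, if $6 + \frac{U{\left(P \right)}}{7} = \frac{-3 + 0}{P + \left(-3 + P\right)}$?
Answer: $\frac{60516}{25} \approx 2420.6$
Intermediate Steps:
$U{\left(P \right)} = -42 - \frac{21}{-3 + 2 P}$ ($U{\left(P \right)} = -42 + 7 \frac{-3 + 0}{P + \left(-3 + P\right)} = -42 + 7 \left(- \frac{3}{-3 + 2 P}\right) = -42 - \frac{21}{-3 + 2 P}$)
$\left(U{\left(4 \right)} + \left(-5 + 2\right)\right)^{2} = \left(\frac{21 \left(5 - 16\right)}{-3 + 2 \cdot 4} + \left(-5 + 2\right)\right)^{2} = \left(\frac{21 \left(5 - 16\right)}{-3 + 8} - 3\right)^{2} = \left(21 \cdot \frac{1}{5} \left(-11\right) - 3\right)^{2} = \left(- \frac{231}{5} - 3\right)^{2} = \left(- \frac{246}{5}\right)^{2} = \frac{60516}{25}$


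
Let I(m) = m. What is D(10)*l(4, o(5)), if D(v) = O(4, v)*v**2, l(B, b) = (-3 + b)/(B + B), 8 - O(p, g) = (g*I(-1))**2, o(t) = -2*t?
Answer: 14950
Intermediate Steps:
O(p, g) = 8 - g**2 (O(p, g) = 8 - (g*(-1))**2 = 8 - (-g)**2 = 8 - g**2)
l(B, b) = (-3 + b)/(2*B) (l(B, b) = (-3 + b)/((2*B)) = (-3 + b)*(1/(2*B)) = (-3 + b)/(2*B))
D(v) = v**2*(8 - v**2) (D(v) = (8 - v**2)*v**2 = v**2*(8 - v**2))
D(10)*l(4, o(5)) = (10**2*(8 - 1*10**2))*((1/2)*(-3 - 2*5)/4) = (100*(8 - 1*100))*((1/2)*(1/4)*(-3 - 10)) = (100*(8 - 100))*((1/2)*(1/4)*(-13)) = (100*(-92))*(-13/8) = -9200*(-13/8) = 14950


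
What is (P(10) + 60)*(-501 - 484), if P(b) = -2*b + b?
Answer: -49250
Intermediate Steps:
P(b) = -b
(P(10) + 60)*(-501 - 484) = (-1*10 + 60)*(-501 - 484) = (-10 + 60)*(-985) = 50*(-985) = -49250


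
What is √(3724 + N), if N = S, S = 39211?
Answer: √42935 ≈ 207.21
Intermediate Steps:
N = 39211
√(3724 + N) = √(3724 + 39211) = √42935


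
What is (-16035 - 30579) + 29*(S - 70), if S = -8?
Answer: -48876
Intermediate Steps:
(-16035 - 30579) + 29*(S - 70) = (-16035 - 30579) + 29*(-8 - 70) = -46614 + 29*(-78) = -46614 - 2262 = -48876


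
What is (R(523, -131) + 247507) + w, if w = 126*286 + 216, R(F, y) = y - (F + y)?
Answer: 283236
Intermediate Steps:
R(F, y) = -F (R(F, y) = y + (-F - y) = -F)
w = 36252 (w = 36036 + 216 = 36252)
(R(523, -131) + 247507) + w = (-1*523 + 247507) + 36252 = (-523 + 247507) + 36252 = 246984 + 36252 = 283236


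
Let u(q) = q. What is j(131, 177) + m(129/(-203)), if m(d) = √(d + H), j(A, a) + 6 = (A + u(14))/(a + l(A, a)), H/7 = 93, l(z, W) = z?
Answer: -1703/308 + 2*√6700218/203 ≈ 19.973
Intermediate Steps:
H = 651 (H = 7*93 = 651)
j(A, a) = -6 + (14 + A)/(A + a) (j(A, a) = -6 + (A + 14)/(a + A) = -6 + (14 + A)/(A + a))
m(d) = √(651 + d) (m(d) = √(d + 651) = √(651 + d))
j(131, 177) + m(129/(-203)) = (14 - 6*177 - 5*131)/(131 + 177) + √(651 + 129/(-203)) = (14 - 1062 - 655)/308 + √(651 + 129*(-1/203)) = (1/308)*(-1703) + √(651 - 129/203) = -1703/308 + √(132024/203) = -1703/308 + 2*√6700218/203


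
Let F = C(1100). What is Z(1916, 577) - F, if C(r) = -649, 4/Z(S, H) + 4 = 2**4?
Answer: 1948/3 ≈ 649.33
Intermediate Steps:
Z(S, H) = 1/3 (Z(S, H) = 4/(-4 + 2**4) = 4/(-4 + 16) = 4/12 = 4*(1/12) = 1/3)
F = -649
Z(1916, 577) - F = 1/3 - 1*(-649) = 1/3 + 649 = 1948/3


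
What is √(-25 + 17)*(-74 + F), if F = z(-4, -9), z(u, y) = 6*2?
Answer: -124*I*√2 ≈ -175.36*I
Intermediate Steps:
z(u, y) = 12
F = 12
√(-25 + 17)*(-74 + F) = √(-25 + 17)*(-74 + 12) = √(-8)*(-62) = (2*I*√2)*(-62) = -124*I*√2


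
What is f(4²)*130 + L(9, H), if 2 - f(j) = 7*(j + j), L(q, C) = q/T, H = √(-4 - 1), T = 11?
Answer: -317451/11 ≈ -28859.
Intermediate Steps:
H = I*√5 (H = √(-5) = I*√5 ≈ 2.2361*I)
L(q, C) = q/11
f(j) = 2 - 14*j (f(j) = 2 - 7*(j + j) = 2 - 7*2*j = 2 - 14*j)
f(4²)*130 + L(9, H) = (2 - 14*4²)*130 + (1/11)*9 = (2 - 14*16)*130 + 9/11 = (2 - 224)*130 + 9/11 = -222*130 + 9/11 = -28860 + 9/11 = -317451/11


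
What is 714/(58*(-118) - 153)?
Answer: -714/6997 ≈ -0.10204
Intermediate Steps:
714/(58*(-118) - 153) = 714/(-6844 - 153) = 714/(-6997) = 714*(-1/6997) = -714/6997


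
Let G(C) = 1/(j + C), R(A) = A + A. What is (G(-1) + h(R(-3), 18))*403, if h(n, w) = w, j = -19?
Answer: 144677/20 ≈ 7233.9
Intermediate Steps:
R(A) = 2*A
G(C) = 1/(-19 + C)
(G(-1) + h(R(-3), 18))*403 = (1/(-19 - 1) + 18)*403 = (1/(-20) + 18)*403 = (-1/20 + 18)*403 = (359/20)*403 = 144677/20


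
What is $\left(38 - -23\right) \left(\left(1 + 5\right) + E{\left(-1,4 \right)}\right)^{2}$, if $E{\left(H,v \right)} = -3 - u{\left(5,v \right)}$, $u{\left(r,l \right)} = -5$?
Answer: $3904$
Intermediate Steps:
$E{\left(H,v \right)} = 2$ ($E{\left(H,v \right)} = -3 - -5 = -3 + 5 = 2$)
$\left(38 - -23\right) \left(\left(1 + 5\right) + E{\left(-1,4 \right)}\right)^{2} = \left(38 - -23\right) \left(\left(1 + 5\right) + 2\right)^{2} = \left(38 + \left(\left(-17 + 13\right) + 27\right)\right) \left(6 + 2\right)^{2} = \left(38 + \left(-4 + 27\right)\right) 8^{2} = \left(38 + 23\right) 64 = 61 \cdot 64 = 3904$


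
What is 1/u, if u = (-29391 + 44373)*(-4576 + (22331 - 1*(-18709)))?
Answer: 1/546303648 ≈ 1.8305e-9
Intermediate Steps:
u = 546303648 (u = 14982*(-4576 + (22331 + 18709)) = 14982*(-4576 + 41040) = 14982*36464 = 546303648)
1/u = 1/546303648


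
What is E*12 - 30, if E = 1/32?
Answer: -237/8 ≈ -29.625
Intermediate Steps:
E = 1/32 ≈ 0.031250
E*12 - 30 = (1/32)*12 - 30 = 3/8 - 30 = -237/8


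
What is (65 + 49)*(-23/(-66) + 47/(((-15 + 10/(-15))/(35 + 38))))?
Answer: -274189/11 ≈ -24926.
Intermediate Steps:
(65 + 49)*(-23/(-66) + 47/(((-15 + 10/(-15))/(35 + 38)))) = 114*(-23*(-1/66) + 47/(((-15 + 10*(-1/15))/73))) = 114*(23/66 + 47/(((-15 - ⅔)*(1/73)))) = 114*(23/66 + 47/((-47/3*1/73))) = 114*(23/66 + 47/(-47/219)) = 114*(23/66 + 47*(-219/47)) = 114*(23/66 - 219) = 114*(-14431/66) = -274189/11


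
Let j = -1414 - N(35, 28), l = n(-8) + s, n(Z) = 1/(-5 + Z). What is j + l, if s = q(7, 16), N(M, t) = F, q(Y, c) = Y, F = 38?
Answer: -18786/13 ≈ -1445.1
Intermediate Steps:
N(M, t) = 38
s = 7
l = 90/13 (l = 1/(-5 - 8) + 7 = 1/(-13) + 7 = -1/13 + 7 = 90/13 ≈ 6.9231)
j = -1452 (j = -1414 - 1*38 = -1414 - 38 = -1452)
j + l = -1452 + 90/13 = -18786/13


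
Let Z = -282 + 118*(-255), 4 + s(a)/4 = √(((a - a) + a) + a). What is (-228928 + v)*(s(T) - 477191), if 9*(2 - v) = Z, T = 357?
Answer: 107634675126 - 2706616*√714/3 ≈ 1.0761e+11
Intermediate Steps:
s(a) = -16 + 4*√2*√a (s(a) = -16 + 4*√(((a - a) + a) + a) = -16 + 4*√((0 + a) + a) = -16 + 4*√(a + a) = -16 + 4*√(2*a) = -16 + 4*(√2*√a) = -16 + 4*√2*√a)
Z = -30372 (Z = -282 - 30090 = -30372)
v = 10130/3 (v = 2 - ⅑*(-30372) = 2 + 10124/3 = 10130/3 ≈ 3376.7)
(-228928 + v)*(s(T) - 477191) = (-228928 + 10130/3)*((-16 + 4*√2*√357) - 477191) = -676654*((-16 + 4*√714) - 477191)/3 = -676654*(-477207 + 4*√714)/3 = 107634675126 - 2706616*√714/3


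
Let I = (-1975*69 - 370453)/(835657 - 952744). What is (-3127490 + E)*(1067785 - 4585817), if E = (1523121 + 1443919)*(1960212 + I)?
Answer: -2395717659821788065316000/117087 ≈ -2.0461e+19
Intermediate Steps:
I = 506728/117087 (I = (-136275 - 370453)/(-117087) = -506728*(-1/117087) = 506728/117087 ≈ 4.3278)
E = 680982705127290880/117087 (E = (1523121 + 1443919)*(1960212 + 506728/117087) = 2967040*(229515849172/117087) = 680982705127290880/117087 ≈ 5.8160e+12)
(-3127490 + E)*(1067785 - 4585817) = (-3127490 + 680982705127290880/117087)*(1067785 - 4585817) = (680982338938869250/117087)*(-3518032) = -2395717659821788065316000/117087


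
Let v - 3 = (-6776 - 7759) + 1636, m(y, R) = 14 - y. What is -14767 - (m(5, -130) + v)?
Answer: -1880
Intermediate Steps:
v = -12896 (v = 3 + ((-6776 - 7759) + 1636) = 3 + (-14535 + 1636) = 3 - 12899 = -12896)
-14767 - (m(5, -130) + v) = -14767 - ((14 - 1*5) - 12896) = -14767 - ((14 - 5) - 12896) = -14767 - (9 - 12896) = -14767 - 1*(-12887) = -14767 + 12887 = -1880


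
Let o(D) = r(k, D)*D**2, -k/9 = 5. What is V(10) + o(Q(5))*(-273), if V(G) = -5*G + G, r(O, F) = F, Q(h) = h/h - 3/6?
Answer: -593/8 ≈ -74.125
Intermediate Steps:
Q(h) = 1/2 (Q(h) = 1 - 3*1/6 = 1 - 1/2 = 1/2)
k = -45 (k = -9*5 = -45)
o(D) = D**3 (o(D) = D*D**2 = D**3)
V(G) = -4*G
V(10) + o(Q(5))*(-273) = -4*10 + (1/2)**3*(-273) = -40 + (1/8)*(-273) = -40 - 273/8 = -593/8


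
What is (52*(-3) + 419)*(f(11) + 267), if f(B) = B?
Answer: 73114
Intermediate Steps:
(52*(-3) + 419)*(f(11) + 267) = (52*(-3) + 419)*(11 + 267) = (-156 + 419)*278 = 263*278 = 73114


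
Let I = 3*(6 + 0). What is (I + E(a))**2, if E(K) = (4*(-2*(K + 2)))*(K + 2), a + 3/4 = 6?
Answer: 648025/4 ≈ 1.6201e+5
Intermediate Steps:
a = 21/4 (a = -3/4 + 6 = 21/4 ≈ 5.2500)
I = 18 (I = 3*6 = 18)
E(K) = (-16 - 8*K)*(2 + K) (E(K) = (4*(-2*(2 + K)))*(2 + K) = (4*(-4 - 2*K))*(2 + K) = (-16 - 8*K)*(2 + K))
(I + E(a))**2 = (18 + (-32 - 32*21/4 - 8*(21/4)**2))**2 = (18 + (-32 - 168 - 8*441/16))**2 = (18 + (-32 - 168 - 441/2))**2 = (18 - 841/2)**2 = (-805/2)**2 = 648025/4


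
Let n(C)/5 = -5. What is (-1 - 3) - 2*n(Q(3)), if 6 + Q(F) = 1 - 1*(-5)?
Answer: 46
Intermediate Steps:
Q(F) = 0 (Q(F) = -6 + (1 - 1*(-5)) = -6 + (1 + 5) = -6 + 6 = 0)
n(C) = -25 (n(C) = 5*(-5) = -25)
(-1 - 3) - 2*n(Q(3)) = (-1 - 3) - 2*(-25) = -4 + 50 = 46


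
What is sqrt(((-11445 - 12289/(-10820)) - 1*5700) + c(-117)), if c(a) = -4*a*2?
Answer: I*sqrt(474373391155)/5410 ≈ 127.31*I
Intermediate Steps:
c(a) = -8*a
sqrt(((-11445 - 12289/(-10820)) - 1*5700) + c(-117)) = sqrt(((-11445 - 12289/(-10820)) - 1*5700) - 8*(-117)) = sqrt(((-11445 - 12289*(-1/10820)) - 5700) + 936) = sqrt(((-11445 + 12289/10820) - 5700) + 936) = sqrt((-123822611/10820 - 5700) + 936) = sqrt(-185496611/10820 + 936) = sqrt(-175369091/10820) = I*sqrt(474373391155)/5410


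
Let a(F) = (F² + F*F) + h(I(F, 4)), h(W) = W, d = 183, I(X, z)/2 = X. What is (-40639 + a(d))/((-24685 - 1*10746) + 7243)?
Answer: -26705/28188 ≈ -0.94739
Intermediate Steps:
I(X, z) = 2*X
a(F) = 2*F + 2*F² (a(F) = (F² + F*F) + 2*F = (F² + F²) + 2*F = 2*F² + 2*F = 2*F + 2*F²)
(-40639 + a(d))/((-24685 - 1*10746) + 7243) = (-40639 + 2*183*(1 + 183))/((-24685 - 1*10746) + 7243) = (-40639 + 2*183*184)/((-24685 - 10746) + 7243) = (-40639 + 67344)/(-35431 + 7243) = 26705/(-28188) = 26705*(-1/28188) = -26705/28188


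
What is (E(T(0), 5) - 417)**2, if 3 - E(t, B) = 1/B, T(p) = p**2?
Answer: 4289041/25 ≈ 1.7156e+5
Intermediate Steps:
E(t, B) = 3 - 1/B
(E(T(0), 5) - 417)**2 = ((3 - 1/5) - 417)**2 = (14/5 - 417)**2 = (-2071/5)**2 = 4289041/25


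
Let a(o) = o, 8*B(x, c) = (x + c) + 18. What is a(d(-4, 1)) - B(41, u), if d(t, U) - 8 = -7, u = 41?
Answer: -23/2 ≈ -11.500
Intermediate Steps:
B(x, c) = 9/4 + c/8 + x/8 (B(x, c) = ((x + c) + 18)/8 = ((c + x) + 18)/8 = (18 + c + x)/8 = 9/4 + c/8 + x/8)
d(t, U) = 1 (d(t, U) = 8 - 7 = 1)
a(d(-4, 1)) - B(41, u) = 1 - (9/4 + (⅛)*41 + (⅛)*41) = 1 - (9/4 + 41/8 + 41/8) = 1 - 1*25/2 = 1 - 25/2 = -23/2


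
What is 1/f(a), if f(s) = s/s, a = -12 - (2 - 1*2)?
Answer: 1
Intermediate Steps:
a = -12 (a = -12 - (2 - 2) = -12 - 1*0 = -12 + 0 = -12)
f(s) = 1
1/f(a) = 1/1 = 1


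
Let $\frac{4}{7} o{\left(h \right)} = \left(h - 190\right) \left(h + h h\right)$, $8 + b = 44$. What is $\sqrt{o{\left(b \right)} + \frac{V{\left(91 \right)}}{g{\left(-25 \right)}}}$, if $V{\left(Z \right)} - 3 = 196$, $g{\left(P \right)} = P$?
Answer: $\frac{i \sqrt{8974549}}{5} \approx 599.15 i$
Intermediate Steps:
$b = 36$ ($b = -8 + 44 = 36$)
$V{\left(Z \right)} = 199$ ($V{\left(Z \right)} = 3 + 196 = 199$)
$o{\left(h \right)} = \frac{7 \left(-190 + h\right) \left(h + h^{2}\right)}{4}$ ($o{\left(h \right)} = \frac{7 \left(h - 190\right) \left(h + h h\right)}{4} = \frac{7 \left(-190 + h\right) \left(h + h^{2}\right)}{4}$)
$\sqrt{o{\left(b \right)} + \frac{V{\left(91 \right)}}{g{\left(-25 \right)}}} = \sqrt{\frac{7}{4} \cdot 36 \left(-190 + 36^{2} - 6804\right) + \frac{199}{-25}} = \sqrt{\frac{7}{4} \cdot 36 \left(-190 + 1296 - 6804\right) + 199 \left(- \frac{1}{25}\right)} = \sqrt{\frac{7}{4} \cdot 36 \left(-5698\right) - \frac{199}{25}} = \sqrt{-358974 - \frac{199}{25}} = \sqrt{- \frac{8974549}{25}} = \frac{i \sqrt{8974549}}{5}$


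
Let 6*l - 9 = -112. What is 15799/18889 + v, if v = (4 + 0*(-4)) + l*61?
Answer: -118131457/113334 ≈ -1042.3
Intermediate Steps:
l = -103/6 (l = 3/2 + (⅙)*(-112) = 3/2 - 56/3 = -103/6 ≈ -17.167)
v = -6259/6 (v = (4 + 0*(-4)) - 103/6*61 = (4 + 0) - 6283/6 = 4 - 6283/6 = -6259/6 ≈ -1043.2)
15799/18889 + v = 15799/18889 - 6259/6 = -118131457/113334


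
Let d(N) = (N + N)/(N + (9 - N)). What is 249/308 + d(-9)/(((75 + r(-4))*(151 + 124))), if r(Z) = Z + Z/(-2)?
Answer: 454369/562100 ≈ 0.80834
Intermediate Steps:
r(Z) = Z/2 (r(Z) = Z + Z*(-½) = Z - Z/2 = Z/2)
d(N) = 2*N/9 (d(N) = (2*N)/9 = (2*N)*(⅑) = 2*N/9)
249/308 + d(-9)/(((75 + r(-4))*(151 + 124))) = 249/308 + ((2/9)*(-9))/(((75 + (½)*(-4))*(151 + 124))) = 249*(1/308) - 2*1/(275*(75 - 2)) = 249/308 - 2/(73*275) = 249/308 - 2/20075 = 454369/562100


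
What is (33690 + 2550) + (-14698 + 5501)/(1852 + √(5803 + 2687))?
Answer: 61987505258/1710707 + 9197*√8490/3421414 ≈ 36235.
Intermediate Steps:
(33690 + 2550) + (-14698 + 5501)/(1852 + √(5803 + 2687)) = 36240 - 9197/(1852 + √8490)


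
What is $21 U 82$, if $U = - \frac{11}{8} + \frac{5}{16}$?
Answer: $- \frac{14637}{8} \approx -1829.6$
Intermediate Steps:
$U = - \frac{17}{16}$ ($U = \left(-11\right) \frac{1}{8} + 5 \cdot \frac{1}{16} = - \frac{11}{8} + \frac{5}{16} = - \frac{17}{16} \approx -1.0625$)
$21 U 82 = 21 \left(- \frac{17}{16}\right) 82 = \left(- \frac{357}{16}\right) 82 = - \frac{14637}{8}$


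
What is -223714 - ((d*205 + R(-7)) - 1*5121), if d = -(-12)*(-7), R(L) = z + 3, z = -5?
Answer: -201371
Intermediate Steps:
R(L) = -2 (R(L) = -5 + 3 = -2)
d = -84 (d = -3*28 = -84)
-223714 - ((d*205 + R(-7)) - 1*5121) = -223714 - ((-84*205 - 2) - 1*5121) = -223714 - ((-17220 - 2) - 5121) = -223714 - (-17222 - 5121) = -223714 - 1*(-22343) = -223714 + 22343 = -201371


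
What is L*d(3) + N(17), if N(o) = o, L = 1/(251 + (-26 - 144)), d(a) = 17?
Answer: 1394/81 ≈ 17.210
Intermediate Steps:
L = 1/81 (L = 1/(251 - 170) = 1/81 ≈ 0.012346)
L*d(3) + N(17) = (1/81)*17 + 17 = 17/81 + 17 = 1394/81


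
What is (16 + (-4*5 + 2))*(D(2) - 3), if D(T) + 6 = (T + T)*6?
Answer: -30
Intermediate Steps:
D(T) = -6 + 12*T (D(T) = -6 + (T + T)*6 = -6 + (2*T)*6 = -6 + 12*T)
(16 + (-4*5 + 2))*(D(2) - 3) = (16 + (-4*5 + 2))*((-6 + 12*2) - 3) = (16 + (-20 + 2))*((-6 + 24) - 3) = (16 - 18)*(18 - 3) = -2*15 = -30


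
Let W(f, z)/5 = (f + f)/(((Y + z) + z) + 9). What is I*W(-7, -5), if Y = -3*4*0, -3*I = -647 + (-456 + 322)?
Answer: 54670/3 ≈ 18223.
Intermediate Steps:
I = 781/3 (I = -(-647 + (-456 + 322))/3 = -(-647 - 134)/3 = -⅓*(-781) = 781/3 ≈ 260.33)
Y = 0 (Y = -12*0 = 0)
W(f, z) = 10*f/(9 + 2*z) (W(f, z) = 5*((f + f)/(((0 + z) + z) + 9)) = 5*((2*f)/((z + z) + 9)) = 5*((2*f)/(2*z + 9)) = 5*((2*f)/(9 + 2*z)) = 5*(2*f/(9 + 2*z)) = 10*f/(9 + 2*z))
I*W(-7, -5) = 781*(10*(-7)/(9 + 2*(-5)))/3 = 781*(10*(-7)/(9 - 10))/3 = 781*(10*(-7)/(-1))/3 = 781*(10*(-7)*(-1))/3 = (781/3)*70 = 54670/3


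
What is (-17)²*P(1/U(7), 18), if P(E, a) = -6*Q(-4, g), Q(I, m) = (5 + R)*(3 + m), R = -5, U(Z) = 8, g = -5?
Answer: 0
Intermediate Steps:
Q(I, m) = 0 (Q(I, m) = (5 - 5)*(3 + m) = 0*(3 + m) = 0)
P(E, a) = 0 (P(E, a) = -6*0 = 0)
(-17)²*P(1/U(7), 18) = (-17)²*0 = 289*0 = 0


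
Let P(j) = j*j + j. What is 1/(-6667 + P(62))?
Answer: -1/2761 ≈ -0.00036219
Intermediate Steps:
P(j) = j + j² (P(j) = j² + j = j + j²)
1/(-6667 + P(62)) = 1/(-6667 + 62*(1 + 62)) = 1/(-6667 + 62*63) = 1/(-6667 + 3906) = 1/(-2761) = -1/2761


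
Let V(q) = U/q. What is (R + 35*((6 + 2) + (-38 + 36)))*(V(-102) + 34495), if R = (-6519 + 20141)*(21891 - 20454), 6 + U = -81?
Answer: 675257149224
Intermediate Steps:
U = -87 (U = -6 - 81 = -87)
V(q) = -87/q
R = 19574814 (R = 13622*1437 = 19574814)
(R + 35*((6 + 2) + (-38 + 36)))*(V(-102) + 34495) = (19574814 + 35*((6 + 2) + (-38 + 36)))*(-87/(-102) + 34495) = (19574814 + 35*(8 - 2))*(-87*(-1/102) + 34495) = (19574814 + 35*6)*(29/34 + 34495) = (19574814 + 210)*(1172859/34) = 19575024*(1172859/34) = 675257149224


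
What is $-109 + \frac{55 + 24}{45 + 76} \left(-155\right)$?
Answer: $- \frac{25434}{121} \approx -210.2$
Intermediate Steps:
$-109 + \frac{55 + 24}{45 + 76} \left(-155\right) = -109 + \frac{79}{121} \left(-155\right) = -109 - \frac{12245}{121} = - \frac{25434}{121}$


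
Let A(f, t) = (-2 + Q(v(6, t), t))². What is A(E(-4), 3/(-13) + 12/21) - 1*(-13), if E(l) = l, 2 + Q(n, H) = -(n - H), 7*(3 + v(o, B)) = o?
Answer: 126697/8281 ≈ 15.300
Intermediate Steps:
v(o, B) = -3 + o/7
Q(n, H) = -2 + H - n (Q(n, H) = -2 - (n - H) = -2 + (H - n) = -2 + H - n)
A(f, t) = (-13/7 + t)² (A(f, t) = (-2 + (-2 + t - (-3 + (⅐)*6)))² = (-2 + (-2 + t - (-3 + 6/7)))² = (-2 + (-2 + t - 1*(-15/7)))² = (-2 + (-2 + t + 15/7))² = (-2 + (⅐ + t))² = (-13/7 + t)²)
A(E(-4), 3/(-13) + 12/21) - 1*(-13) = (-13 + 7*(3/(-13) + 12/21))²/49 - 1*(-13) = (-13 + 7*(3*(-1/13) + 12*(1/21)))²/49 + 13 = (-13 + 7*(-3/13 + 4/7))²/49 + 13 = (-13 + 7*(31/91))²/49 + 13 = (-13 + 31/13)²/49 + 13 = (-138/13)²/49 + 13 = (1/49)*(19044/169) + 13 = 19044/8281 + 13 = 126697/8281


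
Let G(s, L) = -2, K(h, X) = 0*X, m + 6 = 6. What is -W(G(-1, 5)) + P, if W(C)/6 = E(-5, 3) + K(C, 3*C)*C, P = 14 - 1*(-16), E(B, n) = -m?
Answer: 30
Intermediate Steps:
m = 0 (m = -6 + 6 = 0)
K(h, X) = 0
E(B, n) = 0 (E(B, n) = -1*0 = 0)
P = 30 (P = 14 + 16 = 30)
W(C) = 0 (W(C) = 6*(0 + 0*C) = 6*(0 + 0) = 6*0 = 0)
-W(G(-1, 5)) + P = -1*0 + 30 = 0 + 30 = 30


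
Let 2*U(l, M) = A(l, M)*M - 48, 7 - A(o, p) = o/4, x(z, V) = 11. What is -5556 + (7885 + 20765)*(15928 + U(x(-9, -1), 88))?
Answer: 461001594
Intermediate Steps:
A(o, p) = 7 - o/4
U(l, M) = -24 + M*(7 - l/4)/2 (U(l, M) = ((7 - l/4)*M - 48)/2 = (M*(7 - l/4) - 48)/2 = (-48 + M*(7 - l/4))/2 = -24 + M*(7 - l/4)/2)
-5556 + (7885 + 20765)*(15928 + U(x(-9, -1), 88)) = -5556 + (7885 + 20765)*(15928 + (-24 - ⅛*88*(-28 + 11))) = -5556 + 28650*(15928 + (-24 - ⅛*88*(-17))) = -5556 + 28650*(15928 + (-24 + 187)) = -5556 + 28650*(15928 + 163) = -5556 + 28650*16091 = -5556 + 461007150 = 461001594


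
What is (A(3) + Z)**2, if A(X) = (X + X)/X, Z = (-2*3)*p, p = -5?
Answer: 1024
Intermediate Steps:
Z = 30 (Z = -2*3*(-5) = -6*(-5) = 30)
A(X) = 2 (A(X) = (2*X)/X = 2)
(A(3) + Z)**2 = (2 + 30)**2 = 32**2 = 1024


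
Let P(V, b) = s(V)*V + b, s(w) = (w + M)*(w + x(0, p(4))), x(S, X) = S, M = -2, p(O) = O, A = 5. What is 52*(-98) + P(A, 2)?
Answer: -5019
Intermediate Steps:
s(w) = w*(-2 + w) (s(w) = (w - 2)*(w + 0) = (-2 + w)*w = w*(-2 + w))
P(V, b) = b + V²*(-2 + V) (P(V, b) = (V*(-2 + V))*V + b = V²*(-2 + V) + b = b + V²*(-2 + V))
52*(-98) + P(A, 2) = 52*(-98) + (2 + 5²*(-2 + 5)) = -5096 + (2 + 25*3) = -5096 + (2 + 75) = -5096 + 77 = -5019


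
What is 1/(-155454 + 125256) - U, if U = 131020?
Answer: -3956541961/30198 ≈ -1.3102e+5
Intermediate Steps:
1/(-155454 + 125256) - U = 1/(-155454 + 125256) - 1*131020 = 1/(-30198) - 131020 = -1/30198 - 131020 = -3956541961/30198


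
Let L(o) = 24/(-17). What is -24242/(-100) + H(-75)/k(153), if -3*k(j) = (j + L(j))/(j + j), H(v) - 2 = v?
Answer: 29399239/42950 ≈ 684.50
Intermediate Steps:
H(v) = 2 + v
L(o) = -24/17 (L(o) = 24*(-1/17) = -24/17)
k(j) = -(-24/17 + j)/(6*j) (k(j) = -(j - 24/17)/(3*(j + j)) = -(-24/17 + j)/(3*(2*j)) = -(-24/17 + j)*1/(2*j)/3 = -(-24/17 + j)/(6*j))
-24242/(-100) + H(-75)/k(153) = -24242/(-100) + (2 - 75)/(((1/102)*(24 - 17*153)/153)) = -24242*(-1/100) - 73*15606/(24 - 2601) = 12121/50 - 73/((1/102)*(1/153)*(-2577)) = 12121/50 - 73/(-859/5202) = 12121/50 - 73*(-5202/859) = 12121/50 + 379746/859 = 29399239/42950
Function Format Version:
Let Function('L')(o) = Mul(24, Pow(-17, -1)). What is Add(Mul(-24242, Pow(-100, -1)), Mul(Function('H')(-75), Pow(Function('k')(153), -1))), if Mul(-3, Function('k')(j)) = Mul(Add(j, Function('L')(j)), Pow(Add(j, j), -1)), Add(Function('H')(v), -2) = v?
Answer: Rational(29399239, 42950) ≈ 684.50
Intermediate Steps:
Function('H')(v) = Add(2, v)
Function('L')(o) = Rational(-24, 17) (Function('L')(o) = Mul(24, Rational(-1, 17)) = Rational(-24, 17))
Function('k')(j) = Mul(Rational(-1, 6), Pow(j, -1), Add(Rational(-24, 17), j)) (Function('k')(j) = Mul(Rational(-1, 3), Mul(Add(j, Rational(-24, 17)), Pow(Add(j, j), -1))) = Mul(Rational(-1, 3), Mul(Add(Rational(-24, 17), j), Pow(Mul(2, j), -1))) = Mul(Rational(-1, 3), Mul(Add(Rational(-24, 17), j), Mul(Rational(1, 2), Pow(j, -1)))) = Mul(Rational(-1, 3), Mul(Rational(1, 2), Pow(j, -1), Add(Rational(-24, 17), j))) = Mul(Rational(-1, 6), Pow(j, -1), Add(Rational(-24, 17), j)))
Add(Mul(-24242, Pow(-100, -1)), Mul(Function('H')(-75), Pow(Function('k')(153), -1))) = Add(Mul(-24242, Pow(-100, -1)), Mul(Add(2, -75), Pow(Mul(Rational(1, 102), Pow(153, -1), Add(24, Mul(-17, 153))), -1))) = Add(Mul(-24242, Rational(-1, 100)), Mul(-73, Pow(Mul(Rational(1, 102), Rational(1, 153), Add(24, -2601)), -1))) = Add(Rational(12121, 50), Mul(-73, Pow(Mul(Rational(1, 102), Rational(1, 153), -2577), -1))) = Add(Rational(12121, 50), Mul(-73, Pow(Rational(-859, 5202), -1))) = Add(Rational(12121, 50), Mul(-73, Rational(-5202, 859))) = Add(Rational(12121, 50), Rational(379746, 859)) = Rational(29399239, 42950)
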